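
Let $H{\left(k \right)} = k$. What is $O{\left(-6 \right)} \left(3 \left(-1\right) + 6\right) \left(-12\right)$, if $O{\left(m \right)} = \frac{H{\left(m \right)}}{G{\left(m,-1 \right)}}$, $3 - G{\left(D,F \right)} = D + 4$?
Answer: $\frac{216}{5} \approx 43.2$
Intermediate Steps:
$G{\left(D,F \right)} = -1 - D$ ($G{\left(D,F \right)} = 3 - \left(D + 4\right) = 3 - \left(4 + D\right) = -1 - D$)
$O{\left(m \right)} = \frac{m}{-1 - m}$
$O{\left(-6 \right)} \left(3 \left(-1\right) + 6\right) \left(-12\right) = \left(-1\right) \left(-6\right) \frac{1}{1 - 6} \left(3 \left(-1\right) + 6\right) \left(-12\right) = \left(-1\right) \left(-6\right) \frac{1}{-5} \left(-3 + 6\right) \left(-12\right) = \left(-1\right) \left(-6\right) \left(- \frac{1}{5}\right) 3 \left(-12\right) = \left(- \frac{6}{5}\right) 3 \left(-12\right) = \left(- \frac{18}{5}\right) \left(-12\right) = \frac{216}{5}$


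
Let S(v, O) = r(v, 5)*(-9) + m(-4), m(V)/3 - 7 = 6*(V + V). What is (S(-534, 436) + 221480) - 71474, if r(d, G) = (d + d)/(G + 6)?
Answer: 1658325/11 ≈ 1.5076e+5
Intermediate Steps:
r(d, G) = 2*d/(6 + G) (r(d, G) = (2*d)/(6 + G) = 2*d/(6 + G))
m(V) = 21 + 36*V (m(V) = 21 + 3*(6*(V + V)) = 21 + 3*(6*(2*V)) = 21 + 3*(12*V) = 21 + 36*V)
S(v, O) = -123 - 18*v/11 (S(v, O) = (2*v/(6 + 5))*(-9) + (21 + 36*(-4)) = (2*v/11)*(-9) + (21 - 144) = (2*v*(1/11))*(-9) - 123 = (2*v/11)*(-9) - 123 = -18*v/11 - 123 = -123 - 18*v/11)
(S(-534, 436) + 221480) - 71474 = ((-123 - 18/11*(-534)) + 221480) - 71474 = ((-123 + 9612/11) + 221480) - 71474 = (8259/11 + 221480) - 71474 = 2444539/11 - 71474 = 1658325/11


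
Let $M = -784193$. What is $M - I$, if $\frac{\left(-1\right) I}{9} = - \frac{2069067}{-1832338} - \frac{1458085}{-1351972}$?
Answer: $- \frac{31332392153545351}{39955962428} \approx -7.8417 \cdot 10^{5}$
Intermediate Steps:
$I = - \frac{793890755253}{39955962428}$ ($I = - 9 \left(- \frac{2069067}{-1832338} - \frac{1458085}{-1351972}\right) = - 9 \left(\left(-2069067\right) \left(- \frac{1}{1832338}\right) - - \frac{47035}{43612}\right) = - 9 \left(\frac{2069067}{1832338} + \frac{47035}{43612}\right) = \left(-9\right) \frac{88210083917}{39955962428} = - \frac{793890755253}{39955962428} \approx -19.869$)
$M - I = -784193 - - \frac{793890755253}{39955962428} = -784193 + \frac{793890755253}{39955962428} = - \frac{31332392153545351}{39955962428}$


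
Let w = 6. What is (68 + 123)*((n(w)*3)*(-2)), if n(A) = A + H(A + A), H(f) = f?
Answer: -20628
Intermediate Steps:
n(A) = 3*A (n(A) = A + (A + A) = A + 2*A = 3*A)
(68 + 123)*((n(w)*3)*(-2)) = (68 + 123)*(((3*6)*3)*(-2)) = 191*((18*3)*(-2)) = 191*(54*(-2)) = 191*(-108) = -20628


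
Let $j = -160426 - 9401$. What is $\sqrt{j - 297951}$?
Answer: $i \sqrt{467778} \approx 683.94 i$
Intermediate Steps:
$j = -169827$
$\sqrt{j - 297951} = \sqrt{-169827 - 297951} = \sqrt{-467778} = i \sqrt{467778}$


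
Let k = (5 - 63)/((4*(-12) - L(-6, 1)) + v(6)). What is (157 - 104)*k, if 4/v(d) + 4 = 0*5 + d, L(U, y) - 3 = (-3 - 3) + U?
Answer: 3074/37 ≈ 83.081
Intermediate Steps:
L(U, y) = -3 + U (L(U, y) = 3 + ((-3 - 3) + U) = 3 + (-6 + U) = -3 + U)
v(d) = 4/(-4 + d) (v(d) = 4/(-4 + (0*5 + d)) = 4/(-4 + (0 + d)) = 4/(-4 + d))
k = 58/37 (k = (5 - 63)/((4*(-12) - (-3 - 6)) + 4/(-4 + 6)) = -58/((-48 - 1*(-9)) + 4/2) = -58/((-48 + 9) + 4*(1/2)) = -58/(-39 + 2) = -58/(-37) = -58*(-1/37) = 58/37 ≈ 1.5676)
(157 - 104)*k = (157 - 104)*(58/37) = 53*(58/37) = 3074/37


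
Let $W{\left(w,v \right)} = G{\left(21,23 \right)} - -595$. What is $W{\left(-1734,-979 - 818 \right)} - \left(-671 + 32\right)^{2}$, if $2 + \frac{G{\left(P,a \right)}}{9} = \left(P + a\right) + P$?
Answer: $-407159$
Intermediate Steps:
$G{\left(P,a \right)} = -18 + 9 a + 18 P$ ($G{\left(P,a \right)} = -18 + 9 \left(\left(P + a\right) + P\right) = -18 + 9 \left(a + 2 P\right) = -18 + \left(9 a + 18 P\right) = -18 + 9 a + 18 P$)
$W{\left(w,v \right)} = 1162$ ($W{\left(w,v \right)} = \left(-18 + 9 \cdot 23 + 18 \cdot 21\right) - -595 = \left(-18 + 207 + 378\right) + 595 = 567 + 595 = 1162$)
$W{\left(-1734,-979 - 818 \right)} - \left(-671 + 32\right)^{2} = 1162 - \left(-671 + 32\right)^{2} = 1162 - \left(-639\right)^{2} = 1162 - 408321 = -407159$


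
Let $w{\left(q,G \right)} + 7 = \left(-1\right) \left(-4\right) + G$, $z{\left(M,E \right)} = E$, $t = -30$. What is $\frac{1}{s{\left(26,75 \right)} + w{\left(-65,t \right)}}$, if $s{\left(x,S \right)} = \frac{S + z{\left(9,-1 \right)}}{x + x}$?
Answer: $- \frac{26}{821} \approx -0.031669$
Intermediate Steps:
$w{\left(q,G \right)} = -3 + G$ ($w{\left(q,G \right)} = -7 + \left(\left(-1\right) \left(-4\right) + G\right) = -7 + \left(4 + G\right) = -3 + G$)
$s{\left(x,S \right)} = \frac{-1 + S}{2 x}$ ($s{\left(x,S \right)} = \frac{S - 1}{x + x} = \frac{-1 + S}{2 x}$)
$\frac{1}{s{\left(26,75 \right)} + w{\left(-65,t \right)}} = \frac{1}{\frac{-1 + 75}{2 \cdot 26} - 33} = \frac{1}{\frac{1}{2} \cdot \frac{1}{26} \cdot 74 - 33} = \frac{1}{\frac{37}{26} - 33} = \frac{1}{- \frac{821}{26}} = - \frac{26}{821}$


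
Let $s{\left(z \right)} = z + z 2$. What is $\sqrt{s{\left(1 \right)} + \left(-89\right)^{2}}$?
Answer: $2 \sqrt{1981} \approx 89.017$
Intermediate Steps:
$s{\left(z \right)} = 3 z$ ($s{\left(z \right)} = z + 2 z = 3 z$)
$\sqrt{s{\left(1 \right)} + \left(-89\right)^{2}} = \sqrt{3 \cdot 1 + \left(-89\right)^{2}} = \sqrt{3 + 7921} = \sqrt{7924} = 2 \sqrt{1981}$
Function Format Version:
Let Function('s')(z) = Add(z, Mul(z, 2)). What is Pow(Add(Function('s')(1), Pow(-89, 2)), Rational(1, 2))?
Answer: Mul(2, Pow(1981, Rational(1, 2))) ≈ 89.017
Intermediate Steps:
Function('s')(z) = Mul(3, z) (Function('s')(z) = Add(z, Mul(2, z)) = Mul(3, z))
Pow(Add(Function('s')(1), Pow(-89, 2)), Rational(1, 2)) = Pow(Add(Mul(3, 1), Pow(-89, 2)), Rational(1, 2)) = Pow(Add(3, 7921), Rational(1, 2)) = Pow(7924, Rational(1, 2)) = Mul(2, Pow(1981, Rational(1, 2)))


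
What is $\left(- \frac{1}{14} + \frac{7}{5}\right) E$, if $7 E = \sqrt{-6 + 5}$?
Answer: $\frac{93 i}{490} \approx 0.1898 i$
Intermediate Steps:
$E = \frac{i}{7}$ ($E = \frac{\sqrt{-6 + 5}}{7} = \frac{\sqrt{-1}}{7} = \frac{i}{7} \approx 0.14286 i$)
$\left(- \frac{1}{14} + \frac{7}{5}\right) E = \left(- \frac{1}{14} + \frac{7}{5}\right) \frac{i}{7} = \frac{93 \frac{i}{7}}{70} = \frac{93 i}{490}$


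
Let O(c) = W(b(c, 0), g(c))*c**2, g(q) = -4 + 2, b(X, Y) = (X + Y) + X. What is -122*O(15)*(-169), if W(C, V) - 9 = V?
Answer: 32473350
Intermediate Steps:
b(X, Y) = Y + 2*X
g(q) = -2
W(C, V) = 9 + V
O(c) = 7*c**2 (O(c) = (9 - 2)*c**2 = 7*c**2)
-122*O(15)*(-169) = -854*15**2*(-169) = -854*225*(-169) = -122*1575*(-169) = -192150*(-169) = 32473350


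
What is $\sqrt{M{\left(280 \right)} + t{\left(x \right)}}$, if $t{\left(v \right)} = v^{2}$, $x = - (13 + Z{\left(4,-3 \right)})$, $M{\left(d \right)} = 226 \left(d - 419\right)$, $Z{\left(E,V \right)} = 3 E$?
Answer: $3 i \sqrt{3421} \approx 175.47 i$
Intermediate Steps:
$M{\left(d \right)} = -94694 + 226 d$ ($M{\left(d \right)} = 226 \left(-419 + d\right) = -94694 + 226 d$)
$x = -25$ ($x = - (13 + 3 \cdot 4) = - (13 + 12) = \left(-1\right) 25 = -25$)
$\sqrt{M{\left(280 \right)} + t{\left(x \right)}} = \sqrt{\left(-94694 + 226 \cdot 280\right) + \left(-25\right)^{2}} = \sqrt{\left(-94694 + 63280\right) + 625} = \sqrt{-31414 + 625} = \sqrt{-30789} = 3 i \sqrt{3421}$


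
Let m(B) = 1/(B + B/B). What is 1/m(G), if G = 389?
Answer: 390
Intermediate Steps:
m(B) = 1/(1 + B) (m(B) = 1/(B + 1) = 1/(1 + B))
1/m(G) = 1/(1/(1 + 389)) = 1/(1/390) = 390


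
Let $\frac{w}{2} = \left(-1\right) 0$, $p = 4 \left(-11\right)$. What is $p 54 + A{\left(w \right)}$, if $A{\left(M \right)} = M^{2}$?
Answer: $-2376$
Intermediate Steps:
$p = -44$
$w = 0$ ($w = 2 \left(\left(-1\right) 0\right) = 2 \cdot 0 = 0$)
$p 54 + A{\left(w \right)} = \left(-44\right) 54 + 0^{2} = -2376 + 0 = -2376$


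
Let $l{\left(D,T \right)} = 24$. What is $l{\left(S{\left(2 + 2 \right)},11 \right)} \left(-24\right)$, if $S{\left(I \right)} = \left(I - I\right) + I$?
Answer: $-576$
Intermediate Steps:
$S{\left(I \right)} = I$ ($S{\left(I \right)} = 0 + I = I$)
$l{\left(S{\left(2 + 2 \right)},11 \right)} \left(-24\right) = 24 \left(-24\right) = -576$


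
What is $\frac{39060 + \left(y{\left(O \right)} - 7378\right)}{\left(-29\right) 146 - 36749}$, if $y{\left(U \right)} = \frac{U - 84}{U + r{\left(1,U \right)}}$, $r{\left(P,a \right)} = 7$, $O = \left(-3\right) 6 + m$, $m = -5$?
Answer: $- \frac{507019}{655728} \approx -0.77322$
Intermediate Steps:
$O = -23$ ($O = \left(-3\right) 6 - 5 = -18 - 5 = -23$)
$y{\left(U \right)} = \frac{-84 + U}{7 + U}$ ($y{\left(U \right)} = \frac{U - 84}{U + 7} = \frac{-84 + U}{7 + U}$)
$\frac{39060 + \left(y{\left(O \right)} - 7378\right)}{\left(-29\right) 146 - 36749} = \frac{39060 - \left(7378 - \frac{-84 - 23}{7 - 23}\right)}{\left(-29\right) 146 - 36749} = \frac{39060 - \left(7378 - \frac{1}{-16} \left(-107\right)\right)}{-4234 - 36749} = \frac{39060 - \frac{117941}{16}}{-40983} = \left(39060 + \left(\frac{107}{16} - 7378\right)\right) \left(- \frac{1}{40983}\right) = \left(39060 - \frac{117941}{16}\right) \left(- \frac{1}{40983}\right) = \frac{507019}{16} \left(- \frac{1}{40983}\right) = - \frac{507019}{655728}$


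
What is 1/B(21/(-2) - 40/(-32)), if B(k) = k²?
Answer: 16/1369 ≈ 0.011687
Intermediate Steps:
1/B(21/(-2) - 40/(-32)) = 1/((21/(-2) - 40/(-32))²) = 1/((21*(-½) - 40*(-1/32))²) = 1/((-21/2 + 5/4)²) = 1/((-37/4)²) = 1/(1369/16) = 16/1369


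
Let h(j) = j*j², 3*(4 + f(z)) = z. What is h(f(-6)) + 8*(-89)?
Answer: -928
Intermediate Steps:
f(z) = -4 + z/3
h(j) = j³
h(f(-6)) + 8*(-89) = (-4 + (⅓)*(-6))³ + 8*(-89) = (-4 - 2)³ - 712 = (-6)³ - 712 = -216 - 712 = -928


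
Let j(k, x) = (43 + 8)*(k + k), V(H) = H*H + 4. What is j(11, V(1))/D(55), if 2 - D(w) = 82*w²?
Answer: -561/124024 ≈ -0.0045233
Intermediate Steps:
V(H) = 4 + H² (V(H) = H² + 4 = 4 + H²)
j(k, x) = 102*k (j(k, x) = 51*(2*k) = 102*k)
D(w) = 2 - 82*w²
j(11, V(1))/D(55) = (102*11)/(2 - 82*55²) = 1122/(2 - 82*3025) = 1122/(2 - 248050) = 1122/(-248048) = 1122*(-1/248048) = -561/124024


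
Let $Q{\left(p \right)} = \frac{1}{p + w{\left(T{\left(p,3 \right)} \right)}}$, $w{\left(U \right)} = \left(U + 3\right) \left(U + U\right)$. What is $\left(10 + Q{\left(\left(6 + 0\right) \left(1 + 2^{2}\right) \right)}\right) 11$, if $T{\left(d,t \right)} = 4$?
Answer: $\frac{9471}{86} \approx 110.13$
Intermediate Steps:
$w{\left(U \right)} = 2 U \left(3 + U\right)$ ($w{\left(U \right)} = \left(3 + U\right) 2 U = 2 U \left(3 + U\right)$)
$Q{\left(p \right)} = \frac{1}{56 + p}$ ($Q{\left(p \right)} = \frac{1}{p + 2 \cdot 4 \left(3 + 4\right)} = \frac{1}{p + 2 \cdot 4 \cdot 7} = \frac{1}{p + 56} = \frac{1}{56 + p}$)
$\left(10 + Q{\left(\left(6 + 0\right) \left(1 + 2^{2}\right) \right)}\right) 11 = \left(10 + \frac{1}{56 + \left(6 + 0\right) \left(1 + 2^{2}\right)}\right) 11 = \left(10 + \frac{1}{56 + 6 \left(1 + 4\right)}\right) 11 = \left(10 + \frac{1}{56 + 6 \cdot 5}\right) 11 = \left(10 + \frac{1}{56 + 30}\right) 11 = \left(10 + \frac{1}{86}\right) 11 = \frac{861}{86} \cdot 11 = \frac{9471}{86}$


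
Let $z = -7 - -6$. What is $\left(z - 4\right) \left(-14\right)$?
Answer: $70$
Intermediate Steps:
$z = -1$ ($z = -7 + 6 = -1$)
$\left(z - 4\right) \left(-14\right) = \left(-1 - 4\right) \left(-14\right) = \left(-5\right) \left(-14\right) = 70$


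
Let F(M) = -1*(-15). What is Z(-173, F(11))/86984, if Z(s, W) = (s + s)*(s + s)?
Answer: 29929/21746 ≈ 1.3763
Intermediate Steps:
F(M) = 15
Z(s, W) = 4*s² (Z(s, W) = (2*s)*(2*s) = 4*s²)
Z(-173, F(11))/86984 = (4*(-173)²)/86984 = (4*29929)*(1/86984) = 119716*(1/86984) = 29929/21746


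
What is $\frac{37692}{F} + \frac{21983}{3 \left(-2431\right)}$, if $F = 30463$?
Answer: $- \frac{30367721}{17089743} \approx -1.777$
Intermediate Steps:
$\frac{37692}{F} + \frac{21983}{3 \left(-2431\right)} = \frac{37692}{30463} + \frac{21983}{3 \left(-2431\right)} = 37692 \cdot \frac{1}{30463} + \frac{21983}{-7293} = \frac{37692}{30463} + 21983 \left(- \frac{1}{7293}\right) = \frac{37692}{30463} - \frac{1691}{561} = - \frac{30367721}{17089743}$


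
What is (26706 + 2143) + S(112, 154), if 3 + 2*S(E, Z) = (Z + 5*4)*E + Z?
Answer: 77337/2 ≈ 38669.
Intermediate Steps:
S(E, Z) = -3/2 + Z/2 + E*(20 + Z)/2 (S(E, Z) = -3/2 + ((Z + 5*4)*E + Z)/2 = -3/2 + ((Z + 20)*E + Z)/2 = -3/2 + ((20 + Z)*E + Z)/2 = -3/2 + (E*(20 + Z) + Z)/2 = -3/2 + (Z + E*(20 + Z))/2 = -3/2 + (Z/2 + E*(20 + Z)/2) = -3/2 + Z/2 + E*(20 + Z)/2)
(26706 + 2143) + S(112, 154) = (26706 + 2143) + (-3/2 + (1/2)*154 + 10*112 + (1/2)*112*154) = 28849 + (-3/2 + 77 + 1120 + 8624) = 28849 + 19639/2 = 77337/2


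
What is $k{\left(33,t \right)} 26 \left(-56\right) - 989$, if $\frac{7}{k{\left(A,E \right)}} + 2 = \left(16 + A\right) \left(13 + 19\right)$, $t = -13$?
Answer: $- \frac{779483}{783} \approx -995.51$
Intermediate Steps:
$k{\left(A,E \right)} = \frac{7}{510 + 32 A}$ ($k{\left(A,E \right)} = \frac{7}{-2 + \left(16 + A\right) \left(13 + 19\right)} = \frac{7}{-2 + \left(16 + A\right) 32} = \frac{7}{-2 + \left(512 + 32 A\right)} = \frac{7}{510 + 32 A}$)
$k{\left(33,t \right)} 26 \left(-56\right) - 989 = \frac{7}{2 \left(255 + 16 \cdot 33\right)} 26 \left(-56\right) - 989 = \frac{7}{2 \left(255 + 528\right)} \left(-1456\right) - 989 = \frac{7}{2 \cdot 783} \left(-1456\right) - 989 = \frac{7}{2} \cdot \frac{1}{783} \left(-1456\right) - 989 = \frac{7}{1566} \left(-1456\right) - 989 = - \frac{5096}{783} - 989 = - \frac{779483}{783}$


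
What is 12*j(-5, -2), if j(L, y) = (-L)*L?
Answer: -300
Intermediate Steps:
j(L, y) = -L²
12*j(-5, -2) = 12*(-1*(-5)²) = 12*(-1*25) = 12*(-25) = -300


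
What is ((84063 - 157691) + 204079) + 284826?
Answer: 415277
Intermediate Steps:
((84063 - 157691) + 204079) + 284826 = (-73628 + 204079) + 284826 = 130451 + 284826 = 415277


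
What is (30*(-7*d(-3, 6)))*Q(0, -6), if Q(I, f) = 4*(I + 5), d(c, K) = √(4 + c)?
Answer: -4200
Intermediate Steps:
Q(I, f) = 20 + 4*I (Q(I, f) = 4*(5 + I) = 20 + 4*I)
(30*(-7*d(-3, 6)))*Q(0, -6) = (30*(-7*√(4 - 3)))*(20 + 4*0) = (30*(-7*√1))*(20 + 0) = (30*(-7*1))*20 = (30*(-7))*20 = -210*20 = -4200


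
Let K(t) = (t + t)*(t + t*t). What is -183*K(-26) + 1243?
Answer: 6186643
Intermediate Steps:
K(t) = 2*t*(t + t**2) (K(t) = (2*t)*(t + t**2) = 2*t*(t + t**2))
-183*K(-26) + 1243 = -366*(-26)**2*(1 - 26) + 1243 = -366*676*(-25) + 1243 = -183*(-33800) + 1243 = 6185400 + 1243 = 6186643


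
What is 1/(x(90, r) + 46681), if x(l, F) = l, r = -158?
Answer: 1/46771 ≈ 2.1381e-5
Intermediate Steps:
1/(x(90, r) + 46681) = 1/(90 + 46681) = 1/46771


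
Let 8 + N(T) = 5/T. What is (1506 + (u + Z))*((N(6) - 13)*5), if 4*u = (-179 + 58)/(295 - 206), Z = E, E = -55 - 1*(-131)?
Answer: -340657955/2136 ≈ -1.5948e+5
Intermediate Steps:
E = 76 (E = -55 + 131 = 76)
N(T) = -8 + 5/T
Z = 76
u = -121/356 (u = ((-179 + 58)/(295 - 206))/4 = (-121/89)/4 = (-121*1/89)/4 = (¼)*(-121/89) = -121/356 ≈ -0.33989)
(1506 + (u + Z))*((N(6) - 13)*5) = (1506 + (-121/356 + 76))*(((-8 + 5/6) - 13)*5) = (1506 + 26935/356)*(((-8 + 5*(⅙)) - 13)*5) = 563071*(((-8 + ⅚) - 13)*5)/356 = 563071*((-43/6 - 13)*5)/356 = 563071*(-121/6*5)/356 = (563071/356)*(-605/6) = -340657955/2136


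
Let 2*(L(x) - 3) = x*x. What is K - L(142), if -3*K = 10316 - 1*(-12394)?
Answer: -17655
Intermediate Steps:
L(x) = 3 + x²/2 (L(x) = 3 + (x*x)/2 = 3 + x²/2)
K = -7570 (K = -(10316 - 1*(-12394))/3 = -(10316 + 12394)/3 = -⅓*22710 = -7570)
K - L(142) = -7570 - (3 + (½)*142²) = -7570 - (3 + (½)*20164) = -7570 - (3 + 10082) = -7570 - 1*10085 = -7570 - 10085 = -17655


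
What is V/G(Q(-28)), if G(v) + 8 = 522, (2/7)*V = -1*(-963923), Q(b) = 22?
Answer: 6747461/1028 ≈ 6563.7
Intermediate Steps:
V = 6747461/2 (V = 7*(-1*(-963923))/2 = (7/2)*963923 = 6747461/2 ≈ 3.3737e+6)
G(v) = 514 (G(v) = -8 + 522 = 514)
V/G(Q(-28)) = (6747461/2)/514 = (6747461/2)*(1/514) = 6747461/1028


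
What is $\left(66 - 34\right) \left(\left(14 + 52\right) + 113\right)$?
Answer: $5728$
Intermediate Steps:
$\left(66 - 34\right) \left(\left(14 + 52\right) + 113\right) = \left(66 - 34\right) \left(66 + 113\right) = 32 \cdot 179 = 5728$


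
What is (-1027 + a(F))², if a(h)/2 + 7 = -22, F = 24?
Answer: 1177225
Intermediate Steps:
a(h) = -58 (a(h) = -14 + 2*(-22) = -14 - 44 = -58)
(-1027 + a(F))² = (-1027 - 58)² = (-1085)² = 1177225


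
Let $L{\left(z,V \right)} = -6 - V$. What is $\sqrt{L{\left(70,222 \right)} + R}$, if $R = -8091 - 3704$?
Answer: $i \sqrt{12023} \approx 109.65 i$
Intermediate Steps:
$R = -11795$
$\sqrt{L{\left(70,222 \right)} + R} = \sqrt{\left(-6 - 222\right) - 11795} = \sqrt{-228 - 11795} = \sqrt{-12023} = i \sqrt{12023}$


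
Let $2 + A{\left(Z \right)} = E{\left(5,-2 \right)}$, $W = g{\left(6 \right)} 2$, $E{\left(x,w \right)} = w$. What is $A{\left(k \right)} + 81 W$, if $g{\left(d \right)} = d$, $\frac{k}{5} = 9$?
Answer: $968$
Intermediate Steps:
$k = 45$ ($k = 5 \cdot 9 = 45$)
$W = 12$ ($W = 6 \cdot 2 = 12$)
$A{\left(Z \right)} = -4$ ($A{\left(Z \right)} = -2 - 2 = -4$)
$A{\left(k \right)} + 81 W = -4 + 81 \cdot 12 = -4 + 972 = 968$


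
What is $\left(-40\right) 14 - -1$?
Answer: $-559$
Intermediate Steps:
$\left(-40\right) 14 - -1 = -560 + \left(-21 + 22\right) = -560 + 1 = -559$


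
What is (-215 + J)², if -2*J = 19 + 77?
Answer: 69169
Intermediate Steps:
J = -48 (J = -(19 + 77)/2 = -½*96 = -48)
(-215 + J)² = (-215 - 48)² = (-263)² = 69169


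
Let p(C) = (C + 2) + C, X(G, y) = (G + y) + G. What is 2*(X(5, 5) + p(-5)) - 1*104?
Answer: -90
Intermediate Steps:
X(G, y) = y + 2*G
p(C) = 2 + 2*C (p(C) = (2 + C) + C = 2 + 2*C)
2*(X(5, 5) + p(-5)) - 1*104 = 2*((5 + 2*5) + (2 + 2*(-5))) - 1*104 = 2*((5 + 10) + (2 - 10)) - 104 = 2*(15 - 8) - 104 = 2*7 - 104 = 14 - 104 = -90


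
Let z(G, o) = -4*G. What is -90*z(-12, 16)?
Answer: -4320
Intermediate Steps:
-90*z(-12, 16) = -(-360)*(-12) = -90*48 = -4320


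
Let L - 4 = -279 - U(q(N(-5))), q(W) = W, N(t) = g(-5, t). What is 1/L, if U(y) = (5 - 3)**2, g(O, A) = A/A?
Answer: -1/279 ≈ -0.0035842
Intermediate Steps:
g(O, A) = 1
N(t) = 1
U(y) = 4 (U(y) = 2**2 = 4)
L = -279 (L = 4 + (-279 - 1*4) = 4 + (-279 - 4) = 4 - 283 = -279)
1/L = 1/(-279) = -1/279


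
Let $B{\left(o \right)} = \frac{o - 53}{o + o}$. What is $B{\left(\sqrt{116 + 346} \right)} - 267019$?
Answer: $- \frac{534037}{2} - \frac{53 \sqrt{462}}{924} \approx -2.6702 \cdot 10^{5}$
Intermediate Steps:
$B{\left(o \right)} = \frac{-53 + o}{2 o}$
$B{\left(\sqrt{116 + 346} \right)} - 267019 = \frac{-53 + \sqrt{116 + 346}}{2 \sqrt{116 + 346}} - 267019 = \frac{-53 + \sqrt{462}}{2 \sqrt{462}} - 267019 = \frac{\frac{\sqrt{462}}{462} \left(-53 + \sqrt{462}\right)}{2} - 267019 = \frac{\sqrt{462} \left(-53 + \sqrt{462}\right)}{924} - 267019 = -267019 + \frac{\sqrt{462} \left(-53 + \sqrt{462}\right)}{924}$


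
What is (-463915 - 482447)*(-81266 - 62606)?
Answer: 136154993664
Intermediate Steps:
(-463915 - 482447)*(-81266 - 62606) = -946362*(-143872) = 136154993664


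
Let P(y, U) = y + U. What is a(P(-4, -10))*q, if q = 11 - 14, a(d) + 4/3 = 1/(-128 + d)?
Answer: 571/142 ≈ 4.0211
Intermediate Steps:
P(y, U) = U + y
a(d) = -4/3 + 1/(-128 + d)
q = -3
a(P(-4, -10))*q = ((515 - 4*(-10 - 4))/(3*(-128 + (-10 - 4))))*(-3) = ((515 - 4*(-14))/(3*(-128 - 14)))*(-3) = ((1/3)*(515 + 56)/(-142))*(-3) = ((1/3)*(-1/142)*571)*(-3) = -571/426*(-3) = 571/142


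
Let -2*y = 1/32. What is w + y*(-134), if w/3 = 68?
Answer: 6595/32 ≈ 206.09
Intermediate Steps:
w = 204 (w = 3*68 = 204)
y = -1/64 (y = -½/32 = -½*1/32 = -1/64 ≈ -0.015625)
w + y*(-134) = 204 - 1/64*(-134) = 204 + 67/32 = 6595/32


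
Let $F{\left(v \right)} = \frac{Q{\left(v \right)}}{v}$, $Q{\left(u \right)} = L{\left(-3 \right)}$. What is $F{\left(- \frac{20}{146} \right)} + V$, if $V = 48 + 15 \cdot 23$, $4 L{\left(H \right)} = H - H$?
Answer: $393$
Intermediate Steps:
$L{\left(H \right)} = 0$ ($L{\left(H \right)} = \frac{H - H}{4} = \frac{1}{4} \cdot 0 = 0$)
$V = 393$ ($V = 48 + 345 = 393$)
$Q{\left(u \right)} = 0$
$F{\left(v \right)} = 0$ ($F{\left(v \right)} = \frac{0}{v} = 0$)
$F{\left(- \frac{20}{146} \right)} + V = 0 + 393 = 393$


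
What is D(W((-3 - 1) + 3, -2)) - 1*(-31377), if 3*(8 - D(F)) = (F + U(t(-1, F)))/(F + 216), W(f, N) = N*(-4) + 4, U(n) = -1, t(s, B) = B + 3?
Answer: 21467329/684 ≈ 31385.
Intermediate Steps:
t(s, B) = 3 + B
W(f, N) = 4 - 4*N (W(f, N) = -4*N + 4 = 4 - 4*N)
D(F) = 8 - (-1 + F)/(3*(216 + F)) (D(F) = 8 - (F - 1)/(3*(F + 216)) = 8 - (-1 + F)/(3*(216 + F)))
D(W((-3 - 1) + 3, -2)) - 1*(-31377) = (5185 + 23*(4 - 4*(-2)))/(3*(216 + (4 - 4*(-2)))) - 1*(-31377) = (5185 + 23*(4 + 8))/(3*(216 + (4 + 8))) + 31377 = (5185 + 23*12)/(3*(216 + 12)) + 31377 = (⅓)*(5185 + 276)/228 + 31377 = (⅓)*(1/228)*5461 + 31377 = 5461/684 + 31377 = 21467329/684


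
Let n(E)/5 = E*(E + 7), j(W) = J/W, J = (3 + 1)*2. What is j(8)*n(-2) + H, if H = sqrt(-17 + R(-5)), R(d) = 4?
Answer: -50 + I*sqrt(13) ≈ -50.0 + 3.6056*I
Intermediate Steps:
J = 8 (J = 4*2 = 8)
j(W) = 8/W
n(E) = 5*E*(7 + E) (n(E) = 5*(E*(E + 7)) = 5*(E*(7 + E)) = 5*E*(7 + E))
H = I*sqrt(13) (H = sqrt(-17 + 4) = sqrt(-13) = I*sqrt(13) ≈ 3.6056*I)
j(8)*n(-2) + H = (8/8)*(5*(-2)*(7 - 2)) + I*sqrt(13) = (8*(1/8))*(5*(-2)*5) + I*sqrt(13) = 1*(-50) + I*sqrt(13) = -50 + I*sqrt(13)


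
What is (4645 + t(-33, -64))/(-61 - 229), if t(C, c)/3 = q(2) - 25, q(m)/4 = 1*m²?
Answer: -2309/145 ≈ -15.924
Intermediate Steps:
q(m) = 4*m² (q(m) = 4*(1*m²) = 4*m²)
t(C, c) = -27 (t(C, c) = 3*(4*2² - 25) = 3*(4*4 - 25) = 3*(16 - 25) = 3*(-9) = -27)
(4645 + t(-33, -64))/(-61 - 229) = (4645 - 27)/(-61 - 229) = 4618/(-290) = 4618*(-1/290) = -2309/145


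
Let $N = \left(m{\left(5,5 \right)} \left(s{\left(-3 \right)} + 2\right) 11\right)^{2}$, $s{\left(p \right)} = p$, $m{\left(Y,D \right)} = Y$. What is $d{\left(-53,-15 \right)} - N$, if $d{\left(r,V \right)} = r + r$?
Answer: $-3131$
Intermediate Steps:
$d{\left(r,V \right)} = 2 r$
$N = 3025$ ($N = \left(5 \left(-3 + 2\right) 11\right)^{2} = \left(5 \left(-1\right) 11\right)^{2} = \left(\left(-5\right) 11\right)^{2} = \left(-55\right)^{2} = 3025$)
$d{\left(-53,-15 \right)} - N = 2 \left(-53\right) - 3025 = -106 - 3025 = -3131$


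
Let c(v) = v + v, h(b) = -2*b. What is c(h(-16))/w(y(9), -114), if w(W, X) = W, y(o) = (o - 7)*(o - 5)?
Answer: 8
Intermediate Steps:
y(o) = (-7 + o)*(-5 + o)
c(v) = 2*v
c(h(-16))/w(y(9), -114) = (2*(-2*(-16)))/(35 + 9² - 12*9) = (2*32)/(35 + 81 - 108) = 64/8 = 64*(⅛) = 8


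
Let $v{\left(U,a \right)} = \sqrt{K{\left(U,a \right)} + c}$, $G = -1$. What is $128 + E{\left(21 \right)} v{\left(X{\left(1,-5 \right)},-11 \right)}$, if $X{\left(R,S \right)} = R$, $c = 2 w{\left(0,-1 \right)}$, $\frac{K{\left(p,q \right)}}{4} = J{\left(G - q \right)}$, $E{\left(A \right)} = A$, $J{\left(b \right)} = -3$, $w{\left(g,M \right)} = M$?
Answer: $128 + 21 i \sqrt{14} \approx 128.0 + 78.575 i$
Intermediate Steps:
$K{\left(p,q \right)} = -12$ ($K{\left(p,q \right)} = 4 \left(-3\right) = -12$)
$c = -2$ ($c = 2 \left(-1\right) = -2$)
$v{\left(U,a \right)} = i \sqrt{14}$ ($v{\left(U,a \right)} = \sqrt{-12 - 2} = \sqrt{-14} = i \sqrt{14}$)
$128 + E{\left(21 \right)} v{\left(X{\left(1,-5 \right)},-11 \right)} = 128 + 21 i \sqrt{14}$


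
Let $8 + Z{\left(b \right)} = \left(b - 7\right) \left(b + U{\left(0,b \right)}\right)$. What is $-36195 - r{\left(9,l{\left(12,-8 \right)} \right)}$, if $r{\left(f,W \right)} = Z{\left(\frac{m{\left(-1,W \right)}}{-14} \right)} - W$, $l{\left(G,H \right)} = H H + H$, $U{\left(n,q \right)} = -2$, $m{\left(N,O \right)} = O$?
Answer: $-36197$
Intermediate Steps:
$l{\left(G,H \right)} = H + H^{2}$ ($l{\left(G,H \right)} = H^{2} + H = H + H^{2}$)
$Z{\left(b \right)} = -8 + \left(-7 + b\right) \left(-2 + b\right)$ ($Z{\left(b \right)} = -8 + \left(b - 7\right) \left(b - 2\right) = -8 + \left(-7 + b\right) \left(-2 + b\right)$)
$r{\left(f,W \right)} = 6 - \frac{5 W}{14} + \frac{W^{2}}{196}$ ($r{\left(f,W \right)} = \left(6 + \left(\frac{W}{-14}\right)^{2} - 9 \frac{W}{-14}\right) - W = \left(6 + \left(W \left(- \frac{1}{14}\right)\right)^{2} - 9 W \left(- \frac{1}{14}\right)\right) - W = \left(6 + \left(- \frac{W}{14}\right)^{2} - 9 \left(- \frac{W}{14}\right)\right) - W = \left(6 + \frac{W^{2}}{196} + \frac{9 W}{14}\right) - W = 6 - \frac{5 W}{14} + \frac{W^{2}}{196}$)
$-36195 - r{\left(9,l{\left(12,-8 \right)} \right)} = -36195 - \left(6 - \frac{5 \left(- 8 \left(1 - 8\right)\right)}{14} + \frac{\left(- 8 \left(1 - 8\right)\right)^{2}}{196}\right) = -36195 - \left(6 - \frac{5 \left(\left(-8\right) \left(-7\right)\right)}{14} + \frac{\left(\left(-8\right) \left(-7\right)\right)^{2}}{196}\right) = -36195 - \left(6 - 20 + \frac{56^{2}}{196}\right) = -36195 - \left(6 - 20 + \frac{1}{196} \cdot 3136\right) = -36195 - \left(6 - 20 + 16\right) = -36195 - 2 = -36197$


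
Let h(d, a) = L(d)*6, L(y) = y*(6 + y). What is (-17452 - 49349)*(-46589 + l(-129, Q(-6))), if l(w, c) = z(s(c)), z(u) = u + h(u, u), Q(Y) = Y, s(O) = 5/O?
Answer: 3113973149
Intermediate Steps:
h(d, a) = 6*d*(6 + d) (h(d, a) = (d*(6 + d))*6 = 6*d*(6 + d))
z(u) = u + 6*u*(6 + u)
l(w, c) = 5*(37 + 30/c)/c (l(w, c) = (5/c)*(37 + 6*(5/c)) = (5/c)*(37 + 30/c) = 5*(37 + 30/c)/c)
(-17452 - 49349)*(-46589 + l(-129, Q(-6))) = (-17452 - 49349)*(-46589 + 5*(30 + 37*(-6))/(-6)²) = -66801*(-46589 + 5*(1/36)*(30 - 222)) = -66801*(-46589 + 5*(1/36)*(-192)) = -66801*(-46589 - 80/3) = -66801*(-139847/3) = 3113973149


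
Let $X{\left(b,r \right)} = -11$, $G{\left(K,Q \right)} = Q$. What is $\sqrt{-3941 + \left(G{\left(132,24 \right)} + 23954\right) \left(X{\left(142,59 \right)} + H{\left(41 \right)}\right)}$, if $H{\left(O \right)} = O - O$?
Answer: $i \sqrt{267699} \approx 517.4 i$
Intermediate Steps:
$H{\left(O \right)} = 0$
$\sqrt{-3941 + \left(G{\left(132,24 \right)} + 23954\right) \left(X{\left(142,59 \right)} + H{\left(41 \right)}\right)} = \sqrt{-3941 + \left(24 + 23954\right) \left(-11 + 0\right)} = \sqrt{-3941 + 23978 \left(-11\right)} = \sqrt{-3941 - 263758} = \sqrt{-267699} = i \sqrt{267699}$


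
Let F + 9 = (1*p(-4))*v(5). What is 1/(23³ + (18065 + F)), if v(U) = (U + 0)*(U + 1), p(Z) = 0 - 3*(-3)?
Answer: 1/30493 ≈ 3.2794e-5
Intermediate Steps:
p(Z) = 9 (p(Z) = 0 + 9 = 9)
v(U) = U*(1 + U)
F = 261 (F = -9 + (1*9)*(5*(1 + 5)) = -9 + 9*(5*6) = -9 + 9*30 = -9 + 270 = 261)
1/(23³ + (18065 + F)) = 1/(23³ + (18065 + 261)) = 1/(12167 + 18326) = 1/30493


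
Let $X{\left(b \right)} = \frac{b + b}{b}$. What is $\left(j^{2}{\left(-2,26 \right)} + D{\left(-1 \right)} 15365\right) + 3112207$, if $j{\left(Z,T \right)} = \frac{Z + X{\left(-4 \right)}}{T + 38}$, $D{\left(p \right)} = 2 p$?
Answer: $3081477$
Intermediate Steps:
$X{\left(b \right)} = 2$ ($X{\left(b \right)} = \frac{2 b}{b} = 2$)
$j{\left(Z,T \right)} = \frac{2 + Z}{38 + T}$ ($j{\left(Z,T \right)} = \frac{Z + 2}{T + 38} = \frac{2 + Z}{38 + T}$)
$\left(j^{2}{\left(-2,26 \right)} + D{\left(-1 \right)} 15365\right) + 3112207 = \left(\left(\frac{2 - 2}{38 + 26}\right)^{2} + 2 \left(-1\right) 15365\right) + 3112207 = \left(\left(\frac{1}{64} \cdot 0\right)^{2} - 30730\right) + 3112207 = \left(0^{2} - 30730\right) + 3112207 = \left(0 - 30730\right) + 3112207 = -30730 + 3112207 = 3081477$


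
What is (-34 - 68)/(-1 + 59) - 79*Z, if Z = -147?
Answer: 336726/29 ≈ 11611.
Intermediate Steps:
(-34 - 68)/(-1 + 59) - 79*Z = (-34 - 68)/(-1 + 59) - 79*(-147) = -102/58 + 11613 = -102*1/58 + 11613 = -51/29 + 11613 = 336726/29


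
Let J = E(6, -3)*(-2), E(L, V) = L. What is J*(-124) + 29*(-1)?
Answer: 1459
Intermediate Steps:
J = -12 (J = 6*(-2) = -12)
J*(-124) + 29*(-1) = -12*(-124) + 29*(-1) = 1488 - 29 = 1459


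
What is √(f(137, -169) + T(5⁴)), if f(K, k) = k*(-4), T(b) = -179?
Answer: √497 ≈ 22.293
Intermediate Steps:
f(K, k) = -4*k
√(f(137, -169) + T(5⁴)) = √(-4*(-169) - 179) = √(676 - 179) = √497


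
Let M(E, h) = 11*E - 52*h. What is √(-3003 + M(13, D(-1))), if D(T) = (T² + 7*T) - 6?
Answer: 2*I*√559 ≈ 47.286*I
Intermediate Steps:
D(T) = -6 + T² + 7*T
M(E, h) = -52*h + 11*E
√(-3003 + M(13, D(-1))) = √(-3003 + (-52*(-6 + (-1)² + 7*(-1)) + 11*13)) = √(-3003 + (-52*(-6 + 1 - 7) + 143)) = √(-3003 + (-52*(-12) + 143)) = √(-3003 + (624 + 143)) = √(-3003 + 767) = √(-2236) = 2*I*√559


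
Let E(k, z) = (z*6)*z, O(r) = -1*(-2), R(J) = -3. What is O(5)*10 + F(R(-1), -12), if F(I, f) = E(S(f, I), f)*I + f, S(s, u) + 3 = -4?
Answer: -2584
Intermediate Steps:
O(r) = 2
S(s, u) = -7 (S(s, u) = -3 - 4 = -7)
E(k, z) = 6*z² (E(k, z) = (6*z)*z = 6*z²)
F(I, f) = f + 6*I*f² (F(I, f) = (6*f²)*I + f = 6*I*f² + f = f + 6*I*f²)
O(5)*10 + F(R(-1), -12) = 2*10 - 12*(1 + 6*(-3)*(-12)) = 20 - 12*(1 + 216) = 20 - 12*217 = 20 - 2604 = -2584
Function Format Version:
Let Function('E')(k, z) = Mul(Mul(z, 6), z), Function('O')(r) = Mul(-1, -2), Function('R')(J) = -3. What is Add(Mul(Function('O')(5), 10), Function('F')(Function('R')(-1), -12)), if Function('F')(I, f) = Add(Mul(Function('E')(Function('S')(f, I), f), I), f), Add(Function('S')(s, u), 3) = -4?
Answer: -2584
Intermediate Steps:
Function('O')(r) = 2
Function('S')(s, u) = -7 (Function('S')(s, u) = Add(-3, -4) = -7)
Function('E')(k, z) = Mul(6, Pow(z, 2)) (Function('E')(k, z) = Mul(Mul(6, z), z) = Mul(6, Pow(z, 2)))
Function('F')(I, f) = Add(f, Mul(6, I, Pow(f, 2))) (Function('F')(I, f) = Add(Mul(Mul(6, Pow(f, 2)), I), f) = Add(Mul(6, I, Pow(f, 2)), f) = Add(f, Mul(6, I, Pow(f, 2))))
Add(Mul(Function('O')(5), 10), Function('F')(Function('R')(-1), -12)) = Add(Mul(2, 10), Mul(-12, Add(1, Mul(6, -3, -12)))) = Add(20, Mul(-12, Add(1, 216))) = Add(20, Mul(-12, 217)) = Add(20, -2604) = -2584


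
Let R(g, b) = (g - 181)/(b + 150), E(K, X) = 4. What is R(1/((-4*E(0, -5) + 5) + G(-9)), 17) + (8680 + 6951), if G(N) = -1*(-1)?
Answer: 26101959/1670 ≈ 15630.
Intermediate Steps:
G(N) = 1
R(g, b) = (-181 + g)/(150 + b)
R(1/((-4*E(0, -5) + 5) + G(-9)), 17) + (8680 + 6951) = (-181 + 1/((-4*4 + 5) + 1))/(150 + 17) + (8680 + 6951) = (-181 + 1/((-16 + 5) + 1))/167 + 15631 = (-181 + 1/(-11 + 1))/167 + 15631 = (-181 + 1/(-10))/167 + 15631 = (-181 - ⅒)/167 + 15631 = (1/167)*(-1811/10) + 15631 = -1811/1670 + 15631 = 26101959/1670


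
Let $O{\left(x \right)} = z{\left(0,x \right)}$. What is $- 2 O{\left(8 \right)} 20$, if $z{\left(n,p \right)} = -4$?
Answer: $160$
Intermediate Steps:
$O{\left(x \right)} = -4$
$- 2 O{\left(8 \right)} 20 = \left(-2\right) \left(-4\right) 20 = 8 \cdot 20 = 160$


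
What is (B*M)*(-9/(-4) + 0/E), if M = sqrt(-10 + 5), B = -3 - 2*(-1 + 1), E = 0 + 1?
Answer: -27*I*sqrt(5)/4 ≈ -15.093*I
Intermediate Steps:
E = 1
B = -3 (B = -3 - 2*0 = -3 + 0 = -3)
M = I*sqrt(5) (M = sqrt(-5) = I*sqrt(5) ≈ 2.2361*I)
(B*M)*(-9/(-4) + 0/E) = (-3*I*sqrt(5))*(-9/(-4) + 0/1) = (-3*I*sqrt(5))*(-9*(-1/4) + 0*1) = (-3*I*sqrt(5))*(9/4 + 0) = -3*I*sqrt(5)*(9/4) = -27*I*sqrt(5)/4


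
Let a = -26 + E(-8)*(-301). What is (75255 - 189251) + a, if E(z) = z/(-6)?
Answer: -343270/3 ≈ -1.1442e+5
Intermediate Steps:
E(z) = -z/6 (E(z) = z*(-1/6) = -z/6)
a = -1282/3 (a = -26 - 1/6*(-8)*(-301) = -26 + (4/3)*(-301) = -26 - 1204/3 = -1282/3 ≈ -427.33)
(75255 - 189251) + a = (75255 - 189251) - 1282/3 = -113996 - 1282/3 = -343270/3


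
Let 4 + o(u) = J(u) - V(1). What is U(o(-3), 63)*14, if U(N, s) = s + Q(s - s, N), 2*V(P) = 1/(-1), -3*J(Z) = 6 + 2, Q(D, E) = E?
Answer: 2387/3 ≈ 795.67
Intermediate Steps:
J(Z) = -8/3 (J(Z) = -(6 + 2)/3 = -1/3*8 = -8/3)
V(P) = -1/2 (V(P) = (1/2)/(-1) = (1/2)*(-1) = -1/2)
o(u) = -37/6 (o(u) = -4 + (-8/3 - 1*(-1/2)) = -4 + (-8/3 + 1/2) = -4 - 13/6 = -37/6)
U(N, s) = N + s (U(N, s) = s + N = N + s)
U(o(-3), 63)*14 = (-37/6 + 63)*14 = (341/6)*14 = 2387/3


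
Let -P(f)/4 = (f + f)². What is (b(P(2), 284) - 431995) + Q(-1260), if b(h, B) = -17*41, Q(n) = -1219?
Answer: -433911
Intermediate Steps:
P(f) = -16*f² (P(f) = -4*(f + f)² = -4*4*f² = -16*f²)
b(h, B) = -697
(b(P(2), 284) - 431995) + Q(-1260) = (-697 - 431995) - 1219 = -432692 - 1219 = -433911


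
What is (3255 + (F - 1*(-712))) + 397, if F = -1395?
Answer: 2969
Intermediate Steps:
(3255 + (F - 1*(-712))) + 397 = (3255 + (-1395 - 1*(-712))) + 397 = (3255 + (-1395 + 712)) + 397 = (3255 - 683) + 397 = 2572 + 397 = 2969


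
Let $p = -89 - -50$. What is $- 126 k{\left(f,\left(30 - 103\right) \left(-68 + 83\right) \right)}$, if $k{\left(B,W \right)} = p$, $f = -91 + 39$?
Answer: $4914$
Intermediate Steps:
$f = -52$
$p = -39$ ($p = -89 + 50 = -39$)
$k{\left(B,W \right)} = -39$
$- 126 k{\left(f,\left(30 - 103\right) \left(-68 + 83\right) \right)} = \left(-126\right) \left(-39\right) = 4914$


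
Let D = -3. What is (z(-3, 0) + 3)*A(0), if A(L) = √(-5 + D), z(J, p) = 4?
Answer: 14*I*√2 ≈ 19.799*I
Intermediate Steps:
A(L) = 2*I*√2 (A(L) = √(-5 - 3) = √(-8) = 2*I*√2)
(z(-3, 0) + 3)*A(0) = (4 + 3)*(2*I*√2) = 7*(2*I*√2) = 14*I*√2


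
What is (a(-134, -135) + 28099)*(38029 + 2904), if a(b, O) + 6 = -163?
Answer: 1143258690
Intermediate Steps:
a(b, O) = -169 (a(b, O) = -6 - 163 = -169)
(a(-134, -135) + 28099)*(38029 + 2904) = (-169 + 28099)*(38029 + 2904) = 27930*40933 = 1143258690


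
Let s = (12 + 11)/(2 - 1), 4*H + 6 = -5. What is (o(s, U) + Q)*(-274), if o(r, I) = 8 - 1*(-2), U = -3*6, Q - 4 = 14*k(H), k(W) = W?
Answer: 6713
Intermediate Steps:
H = -11/4 (H = -3/2 + (1/4)*(-5) = -3/2 - 5/4 = -11/4 ≈ -2.7500)
s = 23 (s = 23/1 = 23*1 = 23)
Q = -69/2 (Q = 4 + 14*(-11/4) = 4 - 77/2 = -69/2 ≈ -34.500)
U = -18
o(r, I) = 10 (o(r, I) = 8 + 2 = 10)
(o(s, U) + Q)*(-274) = (10 - 69/2)*(-274) = -49/2*(-274) = 6713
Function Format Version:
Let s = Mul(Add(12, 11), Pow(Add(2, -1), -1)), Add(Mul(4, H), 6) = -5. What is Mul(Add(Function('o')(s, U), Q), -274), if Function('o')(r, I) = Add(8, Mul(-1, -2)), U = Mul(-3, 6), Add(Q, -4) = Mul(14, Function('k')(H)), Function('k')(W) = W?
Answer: 6713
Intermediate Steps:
H = Rational(-11, 4) (H = Add(Rational(-3, 2), Mul(Rational(1, 4), -5)) = Add(Rational(-3, 2), Rational(-5, 4)) = Rational(-11, 4) ≈ -2.7500)
s = 23 (s = Mul(23, Pow(1, -1)) = Mul(23, 1) = 23)
Q = Rational(-69, 2) (Q = Add(4, Mul(14, Rational(-11, 4))) = Add(4, Rational(-77, 2)) = Rational(-69, 2) ≈ -34.500)
U = -18
Function('o')(r, I) = 10 (Function('o')(r, I) = Add(8, 2) = 10)
Mul(Add(Function('o')(s, U), Q), -274) = Mul(Add(10, Rational(-69, 2)), -274) = Mul(Rational(-49, 2), -274) = 6713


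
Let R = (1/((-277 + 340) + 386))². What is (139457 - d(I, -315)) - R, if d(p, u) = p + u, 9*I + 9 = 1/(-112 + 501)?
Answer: 98652496176971/705805101 ≈ 1.3977e+5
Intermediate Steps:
I = -3500/3501 (I = -1 + 1/(9*(-112 + 501)) = -1 + (⅑)/389 = -1 + (⅑)*(1/389) = -1 + 1/3501 = -3500/3501 ≈ -0.99971)
R = 1/201601 (R = (1/(63 + 386))² = (1/449)² = 1/201601 ≈ 4.9603e-6)
(139457 - d(I, -315)) - R = (139457 - (-3500/3501 - 315)) - 1*1/201601 = (139457 - 1*(-1106315/3501)) - 1/201601 = (139457 + 1106315/3501) - 1/201601 = 489345272/3501 - 1/201601 = 98652496176971/705805101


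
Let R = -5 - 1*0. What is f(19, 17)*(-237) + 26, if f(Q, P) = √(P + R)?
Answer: 26 - 474*√3 ≈ -794.99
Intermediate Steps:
R = -5 (R = -5 + 0 = -5)
f(Q, P) = √(-5 + P) (f(Q, P) = √(P - 5) = √(-5 + P))
f(19, 17)*(-237) + 26 = √(-5 + 17)*(-237) + 26 = √12*(-237) + 26 = (2*√3)*(-237) + 26 = -474*√3 + 26 = 26 - 474*√3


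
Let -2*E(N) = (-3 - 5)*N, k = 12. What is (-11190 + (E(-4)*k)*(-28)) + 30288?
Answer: 24474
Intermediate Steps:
E(N) = 4*N (E(N) = -(-3 - 5)*N/2 = -(-4)*N = 4*N)
(-11190 + (E(-4)*k)*(-28)) + 30288 = (-11190 + ((4*(-4))*12)*(-28)) + 30288 = (-11190 - 16*12*(-28)) + 30288 = (-11190 - 192*(-28)) + 30288 = (-11190 + 5376) + 30288 = -5814 + 30288 = 24474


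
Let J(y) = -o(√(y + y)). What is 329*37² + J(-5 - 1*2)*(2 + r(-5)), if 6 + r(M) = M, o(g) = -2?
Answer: 450383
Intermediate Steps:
r(M) = -6 + M
J(y) = 2 (J(y) = -1*(-2) = 2)
329*37² + J(-5 - 1*2)*(2 + r(-5)) = 329*37² + 2*(2 + (-6 - 5)) = 329*1369 + 2*(2 - 11) = 450401 + 2*(-9) = 450401 - 18 = 450383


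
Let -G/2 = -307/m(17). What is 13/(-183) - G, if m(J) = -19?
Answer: 112115/3477 ≈ 32.245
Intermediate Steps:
G = -614/19 (G = -(-614)/(-19) = -(-614)*(-1)/19 = -2*307/19 = -614/19 ≈ -32.316)
13/(-183) - G = 13/(-183) - 1*(-614/19) = 13*(-1/183) + 614/19 = -13/183 + 614/19 = 112115/3477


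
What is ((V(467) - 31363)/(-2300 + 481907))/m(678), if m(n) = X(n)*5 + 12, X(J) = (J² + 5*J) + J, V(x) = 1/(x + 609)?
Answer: -33746587/1196618828081904 ≈ -2.8202e-8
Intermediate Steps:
V(x) = 1/(609 + x)
X(J) = J² + 6*J
m(n) = 12 + 5*n*(6 + n) (m(n) = (n*(6 + n))*5 + 12 = 5*n*(6 + n) + 12 = 12 + 5*n*(6 + n))
((V(467) - 31363)/(-2300 + 481907))/m(678) = ((1/(609 + 467) - 31363)/(-2300 + 481907))/(12 + 5*678*(6 + 678)) = ((1/1076 - 31363)/479607)/(12 + 5*678*684) = ((1/1076 - 31363)*(1/479607))/(12 + 2318760) = -33746587/1076*1/479607/2318772 = -33746587/516057132*1/2318772 = -33746587/1196618828081904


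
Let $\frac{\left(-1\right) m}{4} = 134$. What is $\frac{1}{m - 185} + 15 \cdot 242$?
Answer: $\frac{2617229}{721} \approx 3630.0$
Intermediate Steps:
$m = -536$ ($m = \left(-4\right) 134 = -536$)
$\frac{1}{m - 185} + 15 \cdot 242 = \frac{1}{-536 - 185} + 15 \cdot 242 = \frac{1}{-721} + 3630 = - \frac{1}{721} + 3630 = \frac{2617229}{721}$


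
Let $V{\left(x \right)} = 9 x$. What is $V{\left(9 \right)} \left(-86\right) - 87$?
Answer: $-7053$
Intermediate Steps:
$V{\left(9 \right)} \left(-86\right) - 87 = 9 \cdot 9 \left(-86\right) - 87 = 81 \left(-86\right) - 87 = -6966 - 87 = -7053$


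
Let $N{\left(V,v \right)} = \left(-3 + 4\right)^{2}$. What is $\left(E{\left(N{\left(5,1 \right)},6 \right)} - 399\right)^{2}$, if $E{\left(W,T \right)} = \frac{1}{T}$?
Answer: $\frac{5726449}{36} \approx 1.5907 \cdot 10^{5}$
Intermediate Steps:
$N{\left(V,v \right)} = 1$ ($N{\left(V,v \right)} = 1^{2} = 1$)
$\left(E{\left(N{\left(5,1 \right)},6 \right)} - 399\right)^{2} = \left(\frac{1}{6} - 399\right)^{2} = \left(- \frac{2393}{6}\right)^{2} = \frac{5726449}{36}$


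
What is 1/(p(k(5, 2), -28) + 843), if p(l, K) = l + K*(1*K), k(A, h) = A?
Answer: 1/1632 ≈ 0.00061275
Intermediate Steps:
p(l, K) = l + K² (p(l, K) = l + K*K = l + K²)
1/(p(k(5, 2), -28) + 843) = 1/((5 + (-28)²) + 843) = 1/((5 + 784) + 843) = 1/(789 + 843) = 1/1632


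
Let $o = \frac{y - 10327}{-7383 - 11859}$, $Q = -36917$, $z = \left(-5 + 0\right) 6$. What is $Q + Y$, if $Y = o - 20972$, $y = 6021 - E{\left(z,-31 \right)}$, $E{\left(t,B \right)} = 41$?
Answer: $- \frac{123766199}{2138} \approx -57889.0$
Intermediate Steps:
$z = -30$ ($z = \left(-5\right) 6 = -30$)
$y = 5980$ ($y = 6021 - 41 = 5980$)
$o = \frac{483}{2138}$ ($o = \frac{5980 - 10327}{-7383 - 11859} = - \frac{4347}{-19242} = \left(-4347\right) \left(- \frac{1}{19242}\right) = \frac{483}{2138} \approx 0.22591$)
$Y = - \frac{44837653}{2138}$ ($Y = \frac{483}{2138} - 20972 = - \frac{44837653}{2138} \approx -20972.0$)
$Q + Y = -36917 - \frac{44837653}{2138} = - \frac{123766199}{2138}$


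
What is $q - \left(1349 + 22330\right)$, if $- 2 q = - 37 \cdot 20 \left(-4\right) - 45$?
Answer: $- \frac{50273}{2} \approx -25137.0$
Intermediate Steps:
$q = - \frac{2915}{2}$ ($q = - \frac{- 37 \cdot 20 \left(-4\right) - 45}{2} = - \frac{\left(-37\right) \left(-80\right) - 45}{2} = - \frac{2960 - 45}{2} = \left(- \frac{1}{2}\right) 2915 = - \frac{2915}{2} \approx -1457.5$)
$q - \left(1349 + 22330\right) = - \frac{2915}{2} - \left(1349 + 22330\right) = - \frac{2915}{2} - 23679 = - \frac{50273}{2}$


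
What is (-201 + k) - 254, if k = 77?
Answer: -378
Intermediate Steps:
(-201 + k) - 254 = (-201 + 77) - 254 = -124 - 254 = -378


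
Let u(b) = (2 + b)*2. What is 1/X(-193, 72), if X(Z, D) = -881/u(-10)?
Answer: 16/881 ≈ 0.018161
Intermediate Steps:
u(b) = 4 + 2*b
X(Z, D) = 881/16 (X(Z, D) = -881/(4 + 2*(-10)) = -881/(4 - 20) = -881/(-16) = -881*(-1/16) = 881/16)
1/X(-193, 72) = 1/(881/16) = 16/881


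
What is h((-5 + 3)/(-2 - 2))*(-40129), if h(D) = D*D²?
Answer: -40129/8 ≈ -5016.1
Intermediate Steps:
h(D) = D³
h((-5 + 3)/(-2 - 2))*(-40129) = ((-5 + 3)/(-2 - 2))³*(-40129) = (-2/(-4))³*(-40129) = (-2*(-¼))³*(-40129) = (½)³*(-40129) = (⅛)*(-40129) = -40129/8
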